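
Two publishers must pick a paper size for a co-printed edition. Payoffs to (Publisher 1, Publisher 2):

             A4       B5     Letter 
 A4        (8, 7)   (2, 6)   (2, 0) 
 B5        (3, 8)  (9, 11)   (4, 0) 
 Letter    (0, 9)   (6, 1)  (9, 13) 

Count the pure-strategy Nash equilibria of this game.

3

Both A4: Publisher 1 gets 8 (best alternative 3); Publisher 2 gets 7 (best alternative 6). Neither deviates — NE.
Both B5: Publisher 1 gets 9 (best alternative 6); Publisher 2 gets 11 (best alternative 8). Neither deviates — NE.
Both Letter: Publisher 1 gets 9 (best alternative 4); Publisher 2 gets 13 (best alternative 9). Neither deviates — NE.
(B5, A4) is not a NE: Publisher 1 would switch to A4 (8 > 3).
No other cell survives both best-response checks, so there are 3 pure NE.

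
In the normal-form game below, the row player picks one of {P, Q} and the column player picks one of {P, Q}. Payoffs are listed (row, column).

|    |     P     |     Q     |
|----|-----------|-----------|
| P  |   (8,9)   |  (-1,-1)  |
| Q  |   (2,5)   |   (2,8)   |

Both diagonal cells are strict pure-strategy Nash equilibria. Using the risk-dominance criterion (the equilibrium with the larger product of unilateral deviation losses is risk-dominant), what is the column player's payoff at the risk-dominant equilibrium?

At both P: the row player loses 8 − 2 = 6 by deviating; the column player loses 9 − (-1) = 10. Product = 6·10 = 60.
At both Q: the row player loses 2 − (-1) = 3 by deviating; the column player loses 8 − 5 = 3. Product = 3·3 = 9.
60 > 9, so both P is risk-dominant. The column player's payoff there is 9.

9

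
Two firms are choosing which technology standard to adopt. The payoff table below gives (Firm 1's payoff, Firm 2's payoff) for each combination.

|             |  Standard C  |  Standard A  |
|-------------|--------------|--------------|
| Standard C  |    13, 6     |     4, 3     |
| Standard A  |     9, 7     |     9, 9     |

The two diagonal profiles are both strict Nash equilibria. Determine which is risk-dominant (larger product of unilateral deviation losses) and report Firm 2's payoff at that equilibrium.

At both Standard C: Firm 1 loses 13 − 9 = 4 by deviating; Firm 2 loses 6 − 3 = 3. Product = 4·3 = 12.
At both Standard A: Firm 1 loses 9 − 4 = 5 by deviating; Firm 2 loses 9 − 7 = 2. Product = 5·2 = 10.
12 > 10, so both Standard C is risk-dominant. Firm 2's payoff there is 6.

6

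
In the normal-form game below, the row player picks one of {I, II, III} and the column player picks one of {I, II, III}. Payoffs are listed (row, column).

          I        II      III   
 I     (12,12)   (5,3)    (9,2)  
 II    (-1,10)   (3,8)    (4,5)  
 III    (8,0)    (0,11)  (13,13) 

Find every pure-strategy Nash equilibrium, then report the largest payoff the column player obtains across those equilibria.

13

Both I is a pure NE (the row player: 12 ≥ 8; the column player: 12 ≥ 3). The column player gets 12.
Both III is a pure NE (the row player: 13 ≥ 9; the column player: 13 ≥ 11). The column player gets 13.
Every other cell has a profitable deviation for at least one player. Highest of {12, 13} is 13.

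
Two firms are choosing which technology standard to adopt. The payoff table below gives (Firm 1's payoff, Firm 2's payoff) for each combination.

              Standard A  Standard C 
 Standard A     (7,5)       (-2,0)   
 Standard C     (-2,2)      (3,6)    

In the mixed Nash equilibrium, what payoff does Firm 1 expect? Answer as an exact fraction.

17/14

Firm 2 mixes with probability q on Standard A, chosen so Firm 1 is indifferent: 7q + (-2)(1−q) = (-2)q + 3(1−q) gives q = 5/14.
Firm 1's expected payoff (from either row, since indifferent) is 7·5/14 + (-2)·9/14 = 17/14.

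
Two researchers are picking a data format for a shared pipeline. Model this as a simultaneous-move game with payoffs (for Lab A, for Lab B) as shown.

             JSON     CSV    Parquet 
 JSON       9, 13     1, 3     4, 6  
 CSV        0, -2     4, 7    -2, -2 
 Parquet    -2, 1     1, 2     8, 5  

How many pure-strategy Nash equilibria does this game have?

Both JSON: Lab A gets 9 (best alternative 0); Lab B gets 13 (best alternative 6). Neither deviates — NE.
Both CSV: Lab A gets 4 (best alternative 1); Lab B gets 7 (best alternative -2). Neither deviates — NE.
Both Parquet: Lab A gets 8 (best alternative 4); Lab B gets 5 (best alternative 2). Neither deviates — NE.
(Parquet, JSON) is not a NE: Lab A would switch to JSON (9 > -2).
No other cell survives both best-response checks, so there are 3 pure NE.

3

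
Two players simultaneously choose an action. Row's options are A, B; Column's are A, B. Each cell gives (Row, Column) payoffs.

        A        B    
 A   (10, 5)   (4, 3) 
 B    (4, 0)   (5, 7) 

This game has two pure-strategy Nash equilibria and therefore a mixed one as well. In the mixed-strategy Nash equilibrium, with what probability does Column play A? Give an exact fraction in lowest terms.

1/7

Column's mix q on A must make Row indifferent between A and B.
Row's payoff from A: 10q + 4(1−q). From B: 4q + 5(1−q).
Set equal: 6q = 1(1−q) → q = 1/7.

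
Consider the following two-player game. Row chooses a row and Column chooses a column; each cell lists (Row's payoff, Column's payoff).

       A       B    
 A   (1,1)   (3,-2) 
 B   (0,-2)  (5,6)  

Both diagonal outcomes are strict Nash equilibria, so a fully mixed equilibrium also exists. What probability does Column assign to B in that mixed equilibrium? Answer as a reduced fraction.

1/3

Column's mix q on A must make Row indifferent between A and B.
Row's payoff from A: 1q + 3(1−q). From B: 0q + 5(1−q).
Set equal: 1q = 2(1−q) → q = 2/3.
Probability on B is 1 − 2/3 = 1/3.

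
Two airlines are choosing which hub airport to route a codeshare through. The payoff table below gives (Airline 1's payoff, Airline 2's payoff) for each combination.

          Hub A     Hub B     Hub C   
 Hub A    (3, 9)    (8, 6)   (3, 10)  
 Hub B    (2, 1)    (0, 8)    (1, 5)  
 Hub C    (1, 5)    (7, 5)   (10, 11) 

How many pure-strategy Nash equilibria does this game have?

1

Both Hub C: Airline 1 gets 10 (best alternative 3); Airline 2 gets 11 (best alternative 5). Neither deviates — NE.
Both Hub A is not a NE: Airline 2 would switch to Hub C (10 > 9).
No other cell survives both best-response checks, so there is 1 pure NE.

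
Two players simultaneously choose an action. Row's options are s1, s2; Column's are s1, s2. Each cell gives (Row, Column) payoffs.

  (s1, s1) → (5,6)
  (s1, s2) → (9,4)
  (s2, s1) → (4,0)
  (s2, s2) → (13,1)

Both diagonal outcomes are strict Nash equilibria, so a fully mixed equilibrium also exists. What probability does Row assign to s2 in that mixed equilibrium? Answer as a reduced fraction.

Row's mix p on s1 must make Column indifferent between s1 and s2.
Column's payoff from s1: 6p + 0(1−p). From s2: 4p + 1(1−p).
Set equal: 2p = 1(1−p) → p = 1/3.
Probability on s2 is 1 − 1/3 = 2/3.

2/3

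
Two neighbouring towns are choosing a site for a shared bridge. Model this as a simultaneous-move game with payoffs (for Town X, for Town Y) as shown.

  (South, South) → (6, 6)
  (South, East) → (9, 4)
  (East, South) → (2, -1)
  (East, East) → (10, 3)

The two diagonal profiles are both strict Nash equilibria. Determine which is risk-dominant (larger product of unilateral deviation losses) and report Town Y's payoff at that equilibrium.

6

At both South: Town X loses 6 − 2 = 4 by deviating; Town Y loses 6 − 4 = 2. Product = 4·2 = 8.
At both East: Town X loses 10 − 9 = 1 by deviating; Town Y loses 3 − (-1) = 4. Product = 1·4 = 4.
8 > 4, so both South is risk-dominant. Town Y's payoff there is 6.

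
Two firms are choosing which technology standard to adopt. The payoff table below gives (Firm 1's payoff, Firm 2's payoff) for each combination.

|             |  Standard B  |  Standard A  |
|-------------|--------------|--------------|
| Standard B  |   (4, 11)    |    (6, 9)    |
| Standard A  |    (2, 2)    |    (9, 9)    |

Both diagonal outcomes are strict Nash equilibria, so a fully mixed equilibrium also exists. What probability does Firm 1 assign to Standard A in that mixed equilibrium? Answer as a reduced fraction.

Firm 1's mix p on Standard B must make Firm 2 indifferent between Standard B and Standard A.
Firm 2's payoff from Standard B: 11p + 2(1−p). From Standard A: 9p + 9(1−p).
Set equal: 2p = 7(1−p) → p = 7/9.
Probability on Standard A is 1 − 7/9 = 2/9.

2/9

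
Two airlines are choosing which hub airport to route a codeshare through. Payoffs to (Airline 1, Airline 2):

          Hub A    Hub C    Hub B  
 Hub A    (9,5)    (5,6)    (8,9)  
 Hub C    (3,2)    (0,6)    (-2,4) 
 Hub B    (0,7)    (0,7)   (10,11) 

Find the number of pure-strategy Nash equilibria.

1

Both Hub B: Airline 1 gets 10 (best alternative 8); Airline 2 gets 11 (best alternative 7). Neither deviates — NE.
Both Hub C is not a NE: Airline 1 would switch to Hub A (5 > 0).
No other cell survives both best-response checks, so there is 1 pure NE.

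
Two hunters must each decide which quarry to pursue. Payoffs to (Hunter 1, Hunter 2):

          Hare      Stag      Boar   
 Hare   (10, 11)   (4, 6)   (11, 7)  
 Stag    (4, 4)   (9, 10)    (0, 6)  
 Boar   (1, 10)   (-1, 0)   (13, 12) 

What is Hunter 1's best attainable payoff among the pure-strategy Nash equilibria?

Both Hare is a pure NE (Hunter 1: 10 ≥ 4; Hunter 2: 11 ≥ 7). Hunter 1 gets 10.
Both Stag is a pure NE (Hunter 1: 9 ≥ 4; Hunter 2: 10 ≥ 6). Hunter 1 gets 9.
Both Boar is a pure NE (Hunter 1: 13 ≥ 11; Hunter 2: 12 ≥ 10). Hunter 1 gets 13.
Every other cell has a profitable deviation for at least one player. Highest of {10, 9, 13} is 13.

13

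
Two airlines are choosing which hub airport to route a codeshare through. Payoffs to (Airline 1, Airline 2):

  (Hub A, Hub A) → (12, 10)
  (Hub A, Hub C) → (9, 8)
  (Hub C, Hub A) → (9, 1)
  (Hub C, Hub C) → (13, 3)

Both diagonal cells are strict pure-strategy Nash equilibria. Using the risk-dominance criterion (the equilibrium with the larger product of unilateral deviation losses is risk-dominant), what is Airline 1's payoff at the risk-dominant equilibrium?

13

At both Hub A: Airline 1 loses 12 − 9 = 3 by deviating; Airline 2 loses 10 − 8 = 2. Product = 3·2 = 6.
At both Hub C: Airline 1 loses 13 − 9 = 4 by deviating; Airline 2 loses 3 − 1 = 2. Product = 4·2 = 8.
8 > 6, so both Hub C is risk-dominant. Airline 1's payoff there is 13.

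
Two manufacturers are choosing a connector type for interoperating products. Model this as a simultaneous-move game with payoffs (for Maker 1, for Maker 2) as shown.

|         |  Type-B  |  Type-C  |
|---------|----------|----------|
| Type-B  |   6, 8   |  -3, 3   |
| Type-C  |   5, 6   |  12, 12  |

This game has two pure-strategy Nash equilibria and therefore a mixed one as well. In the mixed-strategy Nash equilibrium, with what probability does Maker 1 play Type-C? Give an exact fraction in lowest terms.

5/11

Maker 1's mix p on Type-B must make Maker 2 indifferent between Type-B and Type-C.
Maker 2's payoff from Type-B: 8p + 6(1−p). From Type-C: 3p + 12(1−p).
Set equal: 5p = 6(1−p) → p = 6/11.
Probability on Type-C is 1 − 6/11 = 5/11.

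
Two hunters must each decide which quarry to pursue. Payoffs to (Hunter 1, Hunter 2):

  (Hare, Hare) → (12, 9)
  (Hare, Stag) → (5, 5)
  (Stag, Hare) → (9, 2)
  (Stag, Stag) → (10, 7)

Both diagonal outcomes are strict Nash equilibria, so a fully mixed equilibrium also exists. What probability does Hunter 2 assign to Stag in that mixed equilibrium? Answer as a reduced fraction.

3/8

Hunter 2's mix q on Hare must make Hunter 1 indifferent between Hare and Stag.
Hunter 1's payoff from Hare: 12q + 5(1−q). From Stag: 9q + 10(1−q).
Set equal: 3q = 5(1−q) → q = 5/8.
Probability on Stag is 1 − 5/8 = 3/8.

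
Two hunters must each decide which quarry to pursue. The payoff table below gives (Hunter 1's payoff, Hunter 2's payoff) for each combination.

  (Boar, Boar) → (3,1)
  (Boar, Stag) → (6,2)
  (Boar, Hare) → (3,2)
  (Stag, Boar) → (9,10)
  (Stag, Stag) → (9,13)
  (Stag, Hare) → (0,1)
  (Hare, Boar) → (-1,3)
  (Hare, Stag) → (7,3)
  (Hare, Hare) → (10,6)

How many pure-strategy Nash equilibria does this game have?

Both Stag: Hunter 1 gets 9 (best alternative 7); Hunter 2 gets 13 (best alternative 10). Neither deviates — NE.
Both Hare: Hunter 1 gets 10 (best alternative 3); Hunter 2 gets 6 (best alternative 3). Neither deviates — NE.
Both Boar is not a NE: Hunter 1 would switch to Stag (9 > 3).
No other cell survives both best-response checks, so there are 2 pure NE.

2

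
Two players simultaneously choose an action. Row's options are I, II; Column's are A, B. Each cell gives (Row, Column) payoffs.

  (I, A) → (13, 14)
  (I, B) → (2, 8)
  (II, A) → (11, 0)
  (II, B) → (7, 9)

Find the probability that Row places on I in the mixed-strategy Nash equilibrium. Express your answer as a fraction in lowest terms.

Row's mix p on I must make Column indifferent between A and B.
Column's payoff from A: 14p + 0(1−p). From B: 8p + 9(1−p).
Set equal: 6p = 9(1−p) → p = 9/15 = 3/5.

3/5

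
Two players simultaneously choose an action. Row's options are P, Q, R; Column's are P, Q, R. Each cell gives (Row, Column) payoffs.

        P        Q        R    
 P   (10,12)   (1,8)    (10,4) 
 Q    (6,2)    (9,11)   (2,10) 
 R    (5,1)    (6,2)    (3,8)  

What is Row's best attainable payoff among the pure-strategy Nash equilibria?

10

Both P is a pure NE (Row: 10 ≥ 6; Column: 12 ≥ 8). Row gets 10.
Both Q is a pure NE (Row: 9 ≥ 6; Column: 11 ≥ 10). Row gets 9.
Every other cell has a profitable deviation for at least one player. Highest of {10, 9} is 10.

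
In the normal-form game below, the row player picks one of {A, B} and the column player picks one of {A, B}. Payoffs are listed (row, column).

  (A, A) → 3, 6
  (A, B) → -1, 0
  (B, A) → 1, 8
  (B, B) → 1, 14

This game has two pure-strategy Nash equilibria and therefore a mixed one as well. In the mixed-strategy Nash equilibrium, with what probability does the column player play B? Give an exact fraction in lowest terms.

1/2

The column player's mix q on A must make the row player indifferent between A and B.
The row player's payoff from A: 3q + (-1)(1−q). From B: 1q + 1(1−q).
Set equal: 2q = 2(1−q) → q = 2/4 = 1/2.
Probability on B is 1 − 1/2 = 1/2.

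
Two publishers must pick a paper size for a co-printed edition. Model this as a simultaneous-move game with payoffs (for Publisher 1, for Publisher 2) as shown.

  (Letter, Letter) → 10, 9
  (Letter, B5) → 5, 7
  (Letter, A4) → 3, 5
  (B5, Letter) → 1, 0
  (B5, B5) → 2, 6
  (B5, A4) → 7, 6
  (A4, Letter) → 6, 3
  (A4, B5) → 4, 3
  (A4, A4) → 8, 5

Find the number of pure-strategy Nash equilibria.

Both Letter: Publisher 1 gets 10 (best alternative 6); Publisher 2 gets 9 (best alternative 7). Neither deviates — NE.
Both A4: Publisher 1 gets 8 (best alternative 7); Publisher 2 gets 5 (best alternative 3). Neither deviates — NE.
Both B5 is not a NE: Publisher 1 would switch to Letter (5 > 2).
No other cell survives both best-response checks, so there are 2 pure NE.

2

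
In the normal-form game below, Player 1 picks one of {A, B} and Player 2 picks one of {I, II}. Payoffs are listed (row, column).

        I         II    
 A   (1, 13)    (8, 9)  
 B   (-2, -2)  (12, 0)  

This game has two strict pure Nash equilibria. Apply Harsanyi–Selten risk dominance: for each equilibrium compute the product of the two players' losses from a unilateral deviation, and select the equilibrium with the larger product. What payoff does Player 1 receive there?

1

At (A, I): Player 1 loses 1 − (-2) = 3 by deviating; Player 2 loses 13 − 9 = 4. Product = 3·4 = 12.
At (B, II): Player 1 loses 12 − 8 = 4 by deviating; Player 2 loses 0 − (-2) = 2. Product = 4·2 = 8.
12 > 8, so (A, I) is risk-dominant. Player 1's payoff there is 1.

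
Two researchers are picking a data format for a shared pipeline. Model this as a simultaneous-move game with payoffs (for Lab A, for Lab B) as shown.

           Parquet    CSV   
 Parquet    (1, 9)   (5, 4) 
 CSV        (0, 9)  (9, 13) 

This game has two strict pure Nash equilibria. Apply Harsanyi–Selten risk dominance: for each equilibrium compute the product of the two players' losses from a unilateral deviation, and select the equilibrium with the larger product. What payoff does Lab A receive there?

9

At both Parquet: Lab A loses 1 − 0 = 1 by deviating; Lab B loses 9 − 4 = 5. Product = 1·5 = 5.
At both CSV: Lab A loses 9 − 5 = 4 by deviating; Lab B loses 13 − 9 = 4. Product = 4·4 = 16.
16 > 5, so both CSV is risk-dominant. Lab A's payoff there is 9.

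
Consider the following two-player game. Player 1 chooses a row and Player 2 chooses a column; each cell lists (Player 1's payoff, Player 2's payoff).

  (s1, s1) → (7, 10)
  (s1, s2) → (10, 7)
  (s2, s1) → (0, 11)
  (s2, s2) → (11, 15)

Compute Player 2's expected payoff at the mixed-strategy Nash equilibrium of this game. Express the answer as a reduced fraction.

Player 1 mixes with probability p on s1, chosen so Player 2 is indifferent: 10p + 11(1−p) = 7p + 15(1−p) gives p = 4/7.
Player 2's expected payoff is 10·4/7 + 11·3/7 = 73/7.

73/7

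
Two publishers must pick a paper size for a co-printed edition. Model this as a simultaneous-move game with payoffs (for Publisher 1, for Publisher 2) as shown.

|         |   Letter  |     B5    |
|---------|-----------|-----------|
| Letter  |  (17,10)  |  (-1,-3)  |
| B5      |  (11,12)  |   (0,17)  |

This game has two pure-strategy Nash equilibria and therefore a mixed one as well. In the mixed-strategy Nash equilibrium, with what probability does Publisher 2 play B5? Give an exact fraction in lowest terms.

Publisher 2's mix q on Letter must make Publisher 1 indifferent between Letter and B5.
Publisher 1's payoff from Letter: 17q + (-1)(1−q). From B5: 11q + 0(1−q).
Set equal: 6q = 1(1−q) → q = 1/7.
Probability on B5 is 1 − 1/7 = 6/7.

6/7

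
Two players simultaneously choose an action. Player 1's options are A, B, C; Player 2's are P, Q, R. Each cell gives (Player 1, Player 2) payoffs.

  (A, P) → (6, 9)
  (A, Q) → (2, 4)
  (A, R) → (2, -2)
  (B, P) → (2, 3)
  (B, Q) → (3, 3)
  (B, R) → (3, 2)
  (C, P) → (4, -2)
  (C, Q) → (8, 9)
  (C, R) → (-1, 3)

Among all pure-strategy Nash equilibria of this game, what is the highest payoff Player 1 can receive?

8

(A, P) is a pure NE (Player 1: 6 ≥ 4; Player 2: 9 ≥ 4). Player 1 gets 6.
(C, Q) is a pure NE (Player 1: 8 ≥ 3; Player 2: 9 ≥ 3). Player 1 gets 8.
Every other cell has a profitable deviation for at least one player. Highest of {6, 8} is 8.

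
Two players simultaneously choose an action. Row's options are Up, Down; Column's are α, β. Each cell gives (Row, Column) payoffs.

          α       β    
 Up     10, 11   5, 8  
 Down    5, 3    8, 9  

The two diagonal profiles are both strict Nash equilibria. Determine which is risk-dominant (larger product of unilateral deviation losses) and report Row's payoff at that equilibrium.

At (Up, α): Row loses 10 − 5 = 5 by deviating; Column loses 11 − 8 = 3. Product = 5·3 = 15.
At (Down, β): Row loses 8 − 5 = 3 by deviating; Column loses 9 − 3 = 6. Product = 3·6 = 18.
18 > 15, so (Down, β) is risk-dominant. Row's payoff there is 8.

8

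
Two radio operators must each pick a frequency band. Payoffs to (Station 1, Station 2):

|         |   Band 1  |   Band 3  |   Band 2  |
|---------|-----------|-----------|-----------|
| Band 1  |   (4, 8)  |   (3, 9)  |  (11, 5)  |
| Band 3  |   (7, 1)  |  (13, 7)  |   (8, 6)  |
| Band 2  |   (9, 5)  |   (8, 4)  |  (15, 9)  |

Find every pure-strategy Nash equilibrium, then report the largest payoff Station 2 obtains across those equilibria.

Both Band 3 is a pure NE (Station 1: 13 ≥ 8; Station 2: 7 ≥ 6). Station 2 gets 7.
Both Band 2 is a pure NE (Station 1: 15 ≥ 11; Station 2: 9 ≥ 5). Station 2 gets 9.
Every other cell has a profitable deviation for at least one player. Highest of {7, 9} is 9.

9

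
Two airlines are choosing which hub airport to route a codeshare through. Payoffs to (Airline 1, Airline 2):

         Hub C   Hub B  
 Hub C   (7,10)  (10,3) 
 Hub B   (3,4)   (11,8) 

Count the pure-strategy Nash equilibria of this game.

2

Both Hub C: Airline 1 gets 7 (best alternative 3); Airline 2 gets 10 (best alternative 3). Neither deviates — NE.
Both Hub B: Airline 1 gets 11 (best alternative 10); Airline 2 gets 8 (best alternative 4). Neither deviates — NE.
(Hub C, Hub B) is not a NE: Airline 1 would switch to Hub B (11 > 10).
No other cell survives both best-response checks, so there are 2 pure NE.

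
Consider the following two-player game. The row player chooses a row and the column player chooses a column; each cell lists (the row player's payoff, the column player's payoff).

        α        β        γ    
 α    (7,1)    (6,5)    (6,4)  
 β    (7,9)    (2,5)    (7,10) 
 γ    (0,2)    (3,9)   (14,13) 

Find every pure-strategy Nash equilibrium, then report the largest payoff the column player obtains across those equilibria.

(α, β) is a pure NE (the row player: 6 ≥ 3; the column player: 5 ≥ 4). The column player gets 5.
Both γ is a pure NE (the row player: 14 ≥ 7; the column player: 13 ≥ 9). The column player gets 13.
Every other cell has a profitable deviation for at least one player. Highest of {5, 13} is 13.

13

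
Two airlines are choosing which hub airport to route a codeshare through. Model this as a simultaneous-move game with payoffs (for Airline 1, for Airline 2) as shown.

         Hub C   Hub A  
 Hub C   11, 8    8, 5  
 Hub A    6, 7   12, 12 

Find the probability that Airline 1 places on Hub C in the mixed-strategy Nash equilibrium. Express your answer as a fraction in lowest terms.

5/8

Airline 1's mix p on Hub C must make Airline 2 indifferent between Hub C and Hub A.
Airline 2's payoff from Hub C: 8p + 7(1−p). From Hub A: 5p + 12(1−p).
Set equal: 3p = 5(1−p) → p = 5/8.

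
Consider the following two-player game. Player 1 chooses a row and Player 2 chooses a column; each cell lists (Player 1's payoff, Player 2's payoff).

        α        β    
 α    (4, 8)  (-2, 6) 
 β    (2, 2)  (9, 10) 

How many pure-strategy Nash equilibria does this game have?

2

Both α: Player 1 gets 4 (best alternative 2); Player 2 gets 8 (best alternative 6). Neither deviates — NE.
Both β: Player 1 gets 9 (best alternative -2); Player 2 gets 10 (best alternative 2). Neither deviates — NE.
(β, α) is not a NE: Player 1 would switch to α (4 > 2).
No other cell survives both best-response checks, so there are 2 pure NE.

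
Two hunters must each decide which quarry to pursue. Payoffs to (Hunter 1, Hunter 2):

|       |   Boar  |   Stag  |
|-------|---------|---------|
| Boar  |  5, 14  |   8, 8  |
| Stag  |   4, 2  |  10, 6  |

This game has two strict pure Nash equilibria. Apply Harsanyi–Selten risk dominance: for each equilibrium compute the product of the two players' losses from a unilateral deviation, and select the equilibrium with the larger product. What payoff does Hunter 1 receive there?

At both Boar: Hunter 1 loses 5 − 4 = 1 by deviating; Hunter 2 loses 14 − 8 = 6. Product = 1·6 = 6.
At both Stag: Hunter 1 loses 10 − 8 = 2 by deviating; Hunter 2 loses 6 − 2 = 4. Product = 2·4 = 8.
8 > 6, so both Stag is risk-dominant. Hunter 1's payoff there is 10.

10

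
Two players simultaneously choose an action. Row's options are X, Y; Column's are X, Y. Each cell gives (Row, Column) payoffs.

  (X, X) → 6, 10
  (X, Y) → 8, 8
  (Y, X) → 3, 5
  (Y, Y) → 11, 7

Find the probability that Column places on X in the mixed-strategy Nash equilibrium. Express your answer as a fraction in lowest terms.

1/2

Column's mix q on X must make Row indifferent between X and Y.
Row's payoff from X: 6q + 8(1−q). From Y: 3q + 11(1−q).
Set equal: 3q = 3(1−q) → q = 3/6 = 1/2.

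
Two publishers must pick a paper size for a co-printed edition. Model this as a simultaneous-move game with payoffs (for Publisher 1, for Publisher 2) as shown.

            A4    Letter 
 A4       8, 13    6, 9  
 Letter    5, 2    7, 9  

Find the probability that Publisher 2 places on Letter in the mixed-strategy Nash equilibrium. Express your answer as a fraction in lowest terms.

3/4

Publisher 2's mix q on A4 must make Publisher 1 indifferent between A4 and Letter.
Publisher 1's payoff from A4: 8q + 6(1−q). From Letter: 5q + 7(1−q).
Set equal: 3q = 1(1−q) → q = 1/4.
Probability on Letter is 1 − 1/4 = 3/4.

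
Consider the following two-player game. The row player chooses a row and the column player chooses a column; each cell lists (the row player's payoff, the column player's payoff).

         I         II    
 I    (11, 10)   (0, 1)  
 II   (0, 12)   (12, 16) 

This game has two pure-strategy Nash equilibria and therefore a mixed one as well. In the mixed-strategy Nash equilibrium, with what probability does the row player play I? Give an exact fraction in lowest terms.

4/13

The row player's mix p on I must make the column player indifferent between I and II.
The column player's payoff from I: 10p + 12(1−p). From II: 1p + 16(1−p).
Set equal: 9p = 4(1−p) → p = 4/13.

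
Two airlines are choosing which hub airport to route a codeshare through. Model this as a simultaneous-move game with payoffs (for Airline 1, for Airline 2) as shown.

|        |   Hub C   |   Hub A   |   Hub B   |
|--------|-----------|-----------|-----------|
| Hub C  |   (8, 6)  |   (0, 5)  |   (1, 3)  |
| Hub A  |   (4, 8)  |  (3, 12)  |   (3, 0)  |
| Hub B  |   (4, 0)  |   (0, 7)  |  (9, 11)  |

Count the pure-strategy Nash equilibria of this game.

3

Both Hub C: Airline 1 gets 8 (best alternative 4); Airline 2 gets 6 (best alternative 5). Neither deviates — NE.
Both Hub A: Airline 1 gets 3 (best alternative 0); Airline 2 gets 12 (best alternative 8). Neither deviates — NE.
Both Hub B: Airline 1 gets 9 (best alternative 3); Airline 2 gets 11 (best alternative 7). Neither deviates — NE.
(Hub C, Hub A) is not a NE: Airline 1 would switch to Hub A (3 > 0).
No other cell survives both best-response checks, so there are 3 pure NE.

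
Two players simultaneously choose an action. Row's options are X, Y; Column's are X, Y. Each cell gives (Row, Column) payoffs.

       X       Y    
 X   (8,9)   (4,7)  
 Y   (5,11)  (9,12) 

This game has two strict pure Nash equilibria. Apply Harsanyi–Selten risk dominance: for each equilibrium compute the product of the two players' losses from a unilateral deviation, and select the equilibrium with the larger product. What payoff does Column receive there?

9

At both X: Row loses 8 − 5 = 3 by deviating; Column loses 9 − 7 = 2. Product = 3·2 = 6.
At both Y: Row loses 9 − 4 = 5 by deviating; Column loses 12 − 11 = 1. Product = 5·1 = 5.
6 > 5, so both X is risk-dominant. Column's payoff there is 9.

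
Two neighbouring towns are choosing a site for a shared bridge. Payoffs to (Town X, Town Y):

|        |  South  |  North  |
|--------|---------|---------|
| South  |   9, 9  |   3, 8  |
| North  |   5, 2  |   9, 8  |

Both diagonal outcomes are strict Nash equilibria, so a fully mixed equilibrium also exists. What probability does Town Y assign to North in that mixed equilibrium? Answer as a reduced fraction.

Town Y's mix q on South must make Town X indifferent between South and North.
Town X's payoff from South: 9q + 3(1−q). From North: 5q + 9(1−q).
Set equal: 4q = 6(1−q) → q = 6/10 = 3/5.
Probability on North is 1 − 3/5 = 2/5.

2/5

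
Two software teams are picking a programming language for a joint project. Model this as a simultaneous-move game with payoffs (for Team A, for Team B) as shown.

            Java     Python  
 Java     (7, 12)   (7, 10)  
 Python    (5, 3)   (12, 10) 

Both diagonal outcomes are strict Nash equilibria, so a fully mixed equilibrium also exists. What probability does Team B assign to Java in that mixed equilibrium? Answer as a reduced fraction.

Team B's mix q on Java must make Team A indifferent between Java and Python.
Team A's payoff from Java: 7q + 7(1−q). From Python: 5q + 12(1−q).
Set equal: 2q = 5(1−q) → q = 5/7.

5/7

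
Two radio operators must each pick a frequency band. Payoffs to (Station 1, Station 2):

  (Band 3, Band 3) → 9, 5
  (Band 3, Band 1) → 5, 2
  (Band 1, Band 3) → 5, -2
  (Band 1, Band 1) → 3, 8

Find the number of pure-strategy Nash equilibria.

Both Band 3: Station 1 gets 9 (best alternative 5); Station 2 gets 5 (best alternative 2). Neither deviates — NE.
Both Band 1 is not a NE: Station 1 would switch to Band 3 (5 > 3).
No other cell survives both best-response checks, so there is 1 pure NE.

1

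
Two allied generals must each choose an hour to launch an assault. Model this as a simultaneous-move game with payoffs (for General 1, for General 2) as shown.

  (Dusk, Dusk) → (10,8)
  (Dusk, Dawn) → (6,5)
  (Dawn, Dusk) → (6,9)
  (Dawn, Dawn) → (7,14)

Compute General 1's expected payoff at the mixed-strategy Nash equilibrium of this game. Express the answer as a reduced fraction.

34/5

General 2 mixes with probability q on Dusk, chosen so General 1 is indifferent: 10q + 6(1−q) = 6q + 7(1−q) gives q = 1/5.
General 1's expected payoff (from either row, since indifferent) is 10·1/5 + 6·4/5 = 34/5.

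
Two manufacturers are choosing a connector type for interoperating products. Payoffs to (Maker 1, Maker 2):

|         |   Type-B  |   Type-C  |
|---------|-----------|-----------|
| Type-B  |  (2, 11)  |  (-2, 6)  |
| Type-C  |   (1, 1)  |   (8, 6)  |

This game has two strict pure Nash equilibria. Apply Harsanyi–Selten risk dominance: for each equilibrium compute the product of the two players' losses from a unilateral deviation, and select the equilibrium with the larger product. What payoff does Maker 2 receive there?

6

At both Type-B: Maker 1 loses 2 − 1 = 1 by deviating; Maker 2 loses 11 − 6 = 5. Product = 1·5 = 5.
At both Type-C: Maker 1 loses 8 − (-2) = 10 by deviating; Maker 2 loses 6 − 1 = 5. Product = 10·5 = 50.
50 > 5, so both Type-C is risk-dominant. Maker 2's payoff there is 6.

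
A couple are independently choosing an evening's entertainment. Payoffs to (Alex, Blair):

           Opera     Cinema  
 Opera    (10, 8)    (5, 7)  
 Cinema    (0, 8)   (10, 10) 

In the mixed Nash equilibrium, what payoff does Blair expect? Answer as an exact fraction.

8

Alex mixes with probability p on Opera, chosen so Blair is indifferent: 8p + 8(1−p) = 7p + 10(1−p) gives p = 2/3.
Blair's expected payoff is 8·2/3 + 8·1/3 = 8.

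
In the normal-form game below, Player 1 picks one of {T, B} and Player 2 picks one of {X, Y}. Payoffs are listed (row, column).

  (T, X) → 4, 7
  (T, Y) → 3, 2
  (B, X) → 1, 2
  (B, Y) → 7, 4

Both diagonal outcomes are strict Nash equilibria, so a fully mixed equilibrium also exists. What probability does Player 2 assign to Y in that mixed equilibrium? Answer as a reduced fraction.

Player 2's mix q on X must make Player 1 indifferent between T and B.
Player 1's payoff from T: 4q + 3(1−q). From B: 1q + 7(1−q).
Set equal: 3q = 4(1−q) → q = 4/7.
Probability on Y is 1 − 4/7 = 3/7.

3/7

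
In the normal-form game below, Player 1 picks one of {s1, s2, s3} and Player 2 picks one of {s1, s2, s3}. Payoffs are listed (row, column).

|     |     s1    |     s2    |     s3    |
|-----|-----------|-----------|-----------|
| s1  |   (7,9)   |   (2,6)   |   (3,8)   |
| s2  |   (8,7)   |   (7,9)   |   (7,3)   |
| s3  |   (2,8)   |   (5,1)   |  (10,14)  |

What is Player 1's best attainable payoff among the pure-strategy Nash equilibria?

10

Both s2 is a pure NE (Player 1: 7 ≥ 5; Player 2: 9 ≥ 7). Player 1 gets 7.
Both s3 is a pure NE (Player 1: 10 ≥ 7; Player 2: 14 ≥ 8). Player 1 gets 10.
Every other cell has a profitable deviation for at least one player. Highest of {7, 10} is 10.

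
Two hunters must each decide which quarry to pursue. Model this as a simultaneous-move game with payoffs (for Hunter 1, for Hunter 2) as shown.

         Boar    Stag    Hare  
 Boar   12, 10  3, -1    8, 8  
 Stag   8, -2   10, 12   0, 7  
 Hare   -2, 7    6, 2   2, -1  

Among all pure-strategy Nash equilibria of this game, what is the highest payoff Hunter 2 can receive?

Both Boar is a pure NE (Hunter 1: 12 ≥ 8; Hunter 2: 10 ≥ 8). Hunter 2 gets 10.
Both Stag is a pure NE (Hunter 1: 10 ≥ 6; Hunter 2: 12 ≥ 7). Hunter 2 gets 12.
Every other cell has a profitable deviation for at least one player. Highest of {10, 12} is 12.

12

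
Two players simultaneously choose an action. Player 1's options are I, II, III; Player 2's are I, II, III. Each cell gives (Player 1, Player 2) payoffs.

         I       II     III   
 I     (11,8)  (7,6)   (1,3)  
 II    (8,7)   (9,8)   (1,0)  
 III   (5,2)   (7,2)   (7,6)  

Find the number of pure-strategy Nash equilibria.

Both I: Player 1 gets 11 (best alternative 8); Player 2 gets 8 (best alternative 6). Neither deviates — NE.
Both II: Player 1 gets 9 (best alternative 7); Player 2 gets 8 (best alternative 7). Neither deviates — NE.
Both III: Player 1 gets 7 (best alternative 1); Player 2 gets 6 (best alternative 2). Neither deviates — NE.
(I, II) is not a NE: Player 1 would switch to II (9 > 7).
No other cell survives both best-response checks, so there are 3 pure NE.

3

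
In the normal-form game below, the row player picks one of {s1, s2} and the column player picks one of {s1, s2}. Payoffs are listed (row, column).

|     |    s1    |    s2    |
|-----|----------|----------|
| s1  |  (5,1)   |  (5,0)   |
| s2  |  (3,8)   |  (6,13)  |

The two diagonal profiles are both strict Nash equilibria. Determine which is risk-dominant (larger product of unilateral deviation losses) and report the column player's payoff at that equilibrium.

At both s1: the row player loses 5 − 3 = 2 by deviating; the column player loses 1 − 0 = 1. Product = 2·1 = 2.
At both s2: the row player loses 6 − 5 = 1 by deviating; the column player loses 13 − 8 = 5. Product = 1·5 = 5.
5 > 2, so both s2 is risk-dominant. The column player's payoff there is 13.

13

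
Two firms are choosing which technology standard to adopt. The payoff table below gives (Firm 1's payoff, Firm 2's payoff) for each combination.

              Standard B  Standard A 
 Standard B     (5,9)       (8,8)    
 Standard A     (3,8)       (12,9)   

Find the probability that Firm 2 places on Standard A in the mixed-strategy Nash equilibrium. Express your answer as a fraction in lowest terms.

1/3

Firm 2's mix q on Standard B must make Firm 1 indifferent between Standard B and Standard A.
Firm 1's payoff from Standard B: 5q + 8(1−q). From Standard A: 3q + 12(1−q).
Set equal: 2q = 4(1−q) → q = 4/6 = 2/3.
Probability on Standard A is 1 − 2/3 = 1/3.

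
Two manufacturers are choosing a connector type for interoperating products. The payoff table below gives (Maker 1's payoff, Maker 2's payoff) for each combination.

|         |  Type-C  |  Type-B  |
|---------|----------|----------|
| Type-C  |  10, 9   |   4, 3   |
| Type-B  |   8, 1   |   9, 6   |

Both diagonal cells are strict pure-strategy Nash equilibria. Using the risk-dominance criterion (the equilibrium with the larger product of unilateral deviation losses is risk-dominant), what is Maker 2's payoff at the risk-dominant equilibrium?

At both Type-C: Maker 1 loses 10 − 8 = 2 by deviating; Maker 2 loses 9 − 3 = 6. Product = 2·6 = 12.
At both Type-B: Maker 1 loses 9 − 4 = 5 by deviating; Maker 2 loses 6 − 1 = 5. Product = 5·5 = 25.
25 > 12, so both Type-B is risk-dominant. Maker 2's payoff there is 6.

6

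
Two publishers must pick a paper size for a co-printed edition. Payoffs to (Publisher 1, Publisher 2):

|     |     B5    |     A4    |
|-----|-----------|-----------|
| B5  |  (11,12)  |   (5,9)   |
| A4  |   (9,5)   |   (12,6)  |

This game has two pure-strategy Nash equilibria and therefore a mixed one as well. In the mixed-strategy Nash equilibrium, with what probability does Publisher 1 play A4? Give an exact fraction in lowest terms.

3/4

Publisher 1's mix p on B5 must make Publisher 2 indifferent between B5 and A4.
Publisher 2's payoff from B5: 12p + 5(1−p). From A4: 9p + 6(1−p).
Set equal: 3p = 1(1−p) → p = 1/4.
Probability on A4 is 1 − 1/4 = 3/4.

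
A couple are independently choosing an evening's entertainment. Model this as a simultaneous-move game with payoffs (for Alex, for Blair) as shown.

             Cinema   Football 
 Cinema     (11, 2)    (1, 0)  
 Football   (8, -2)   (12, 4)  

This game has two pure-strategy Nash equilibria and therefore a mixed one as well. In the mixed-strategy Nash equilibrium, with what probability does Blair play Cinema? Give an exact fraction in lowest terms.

11/14

Blair's mix q on Cinema must make Alex indifferent between Cinema and Football.
Alex's payoff from Cinema: 11q + 1(1−q). From Football: 8q + 12(1−q).
Set equal: 3q = 11(1−q) → q = 11/14.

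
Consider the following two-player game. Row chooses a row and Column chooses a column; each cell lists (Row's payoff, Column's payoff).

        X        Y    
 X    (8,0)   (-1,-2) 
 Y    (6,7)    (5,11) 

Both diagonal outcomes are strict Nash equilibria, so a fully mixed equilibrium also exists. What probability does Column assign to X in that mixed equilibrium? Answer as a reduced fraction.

Column's mix q on X must make Row indifferent between X and Y.
Row's payoff from X: 8q + (-1)(1−q). From Y: 6q + 5(1−q).
Set equal: 2q = 6(1−q) → q = 6/8 = 3/4.

3/4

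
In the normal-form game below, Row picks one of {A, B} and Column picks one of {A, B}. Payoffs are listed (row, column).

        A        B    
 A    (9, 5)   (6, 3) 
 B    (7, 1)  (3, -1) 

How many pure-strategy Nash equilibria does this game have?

1

Both A: Row gets 9 (best alternative 7); Column gets 5 (best alternative 3). Neither deviates — NE.
Both B is not a NE: Row would switch to A (6 > 3).
No other cell survives both best-response checks, so there is 1 pure NE.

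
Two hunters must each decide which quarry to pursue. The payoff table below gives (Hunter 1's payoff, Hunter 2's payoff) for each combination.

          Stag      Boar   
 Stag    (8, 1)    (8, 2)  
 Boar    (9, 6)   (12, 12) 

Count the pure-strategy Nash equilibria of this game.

1

Both Boar: Hunter 1 gets 12 (best alternative 8); Hunter 2 gets 12 (best alternative 6). Neither deviates — NE.
Both Stag is not a NE: Hunter 1 would switch to Boar (9 > 8).
No other cell survives both best-response checks, so there is 1 pure NE.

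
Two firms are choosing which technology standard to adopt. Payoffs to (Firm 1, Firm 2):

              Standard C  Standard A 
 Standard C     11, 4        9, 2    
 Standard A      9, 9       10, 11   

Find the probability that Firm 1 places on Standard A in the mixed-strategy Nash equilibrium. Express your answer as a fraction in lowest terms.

1/2

Firm 1's mix p on Standard C must make Firm 2 indifferent between Standard C and Standard A.
Firm 2's payoff from Standard C: 4p + 9(1−p). From Standard A: 2p + 11(1−p).
Set equal: 2p = 2(1−p) → p = 2/4 = 1/2.
Probability on Standard A is 1 − 1/2 = 1/2.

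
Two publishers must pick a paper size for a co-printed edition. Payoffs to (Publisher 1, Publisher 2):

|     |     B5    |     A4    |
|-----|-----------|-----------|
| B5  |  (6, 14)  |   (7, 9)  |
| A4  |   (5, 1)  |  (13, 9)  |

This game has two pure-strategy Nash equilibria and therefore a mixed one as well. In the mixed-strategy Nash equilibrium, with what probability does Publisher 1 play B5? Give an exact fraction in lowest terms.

8/13

Publisher 1's mix p on B5 must make Publisher 2 indifferent between B5 and A4.
Publisher 2's payoff from B5: 14p + 1(1−p). From A4: 9p + 9(1−p).
Set equal: 5p = 8(1−p) → p = 8/13.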